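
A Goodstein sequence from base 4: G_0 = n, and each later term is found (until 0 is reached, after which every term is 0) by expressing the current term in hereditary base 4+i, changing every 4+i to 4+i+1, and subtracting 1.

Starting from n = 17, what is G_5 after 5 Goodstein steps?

17 —HB4→ 4^2 + 1 —bump→ 5^2 + 1 = 26 —(−1)→ 25
25 —HB5→ 5^2 —bump→ 6^2 = 36 —(−1)→ 35
35 —HB6→ 5·6 + 5 —bump→ 5·7 + 5 = 40 —(−1)→ 39
39 —HB7→ 5·7 + 4 —bump→ 5·8 + 4 = 44 —(−1)→ 43
43 —HB8→ 5·8 + 3 —bump→ 5·9 + 3 = 48 —(−1)→ 47
47 —HB9→ 5·9 + 2 —bump→ 5·10 + 2 = 52 —(−1)→ 51

47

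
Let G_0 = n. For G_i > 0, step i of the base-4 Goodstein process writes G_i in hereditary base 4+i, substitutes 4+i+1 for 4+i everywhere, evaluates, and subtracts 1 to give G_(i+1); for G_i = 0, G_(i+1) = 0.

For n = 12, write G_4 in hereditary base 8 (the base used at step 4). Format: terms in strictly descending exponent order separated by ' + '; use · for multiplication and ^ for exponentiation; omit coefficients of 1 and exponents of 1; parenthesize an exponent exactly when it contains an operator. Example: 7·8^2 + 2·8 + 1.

i=0: 12 = 3·4 (b=4); 4→5: 3·5 = 15; 15−1 = 14
i=1: 14 = 2·5 + 4 (b=5); 5→6: 2·6 + 4 = 16; 16−1 = 15
i=2: 15 = 2·6 + 3 (b=6); 6→7: 2·7 + 3 = 17; 17−1 = 16
i=3: 16 = 2·7 + 2 (b=7); 7→8: 2·8 + 2 = 18; 18−1 = 17
i=4: 17 = 2·8 + 1 (b=8); 8→9: 2·9 + 1 = 19; 19−1 = 18

2·8 + 1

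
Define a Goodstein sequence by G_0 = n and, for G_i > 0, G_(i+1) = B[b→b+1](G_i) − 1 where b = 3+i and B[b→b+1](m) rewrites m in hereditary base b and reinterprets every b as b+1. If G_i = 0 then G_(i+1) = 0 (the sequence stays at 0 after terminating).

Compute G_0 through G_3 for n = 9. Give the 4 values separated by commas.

9 —HB3→ 3^2 —bump→ 4^2 = 16 —(−1)→ 15
15 —HB4→ 3·4 + 3 —bump→ 3·5 + 3 = 18 —(−1)→ 17
17 —HB5→ 3·5 + 2 —bump→ 3·6 + 2 = 20 —(−1)→ 19

9, 15, 17, 19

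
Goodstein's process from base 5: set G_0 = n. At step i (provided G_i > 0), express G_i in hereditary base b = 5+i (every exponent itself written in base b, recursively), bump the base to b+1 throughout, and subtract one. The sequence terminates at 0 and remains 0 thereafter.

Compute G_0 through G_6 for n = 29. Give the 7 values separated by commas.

29 —HB5→ 5^2 + 4 —bump→ 6^2 + 4 = 40 —(−1)→ 39
39 —HB6→ 6^2 + 3 —bump→ 7^2 + 3 = 52 —(−1)→ 51
51 —HB7→ 7^2 + 2 —bump→ 8^2 + 2 = 66 —(−1)→ 65
65 —HB8→ 8^2 + 1 —bump→ 9^2 + 1 = 82 —(−1)→ 81
81 —HB9→ 9^2 —bump→ 10^2 = 100 —(−1)→ 99
99 —HB10→ 9·10 + 9 —bump→ 9·11 + 9 = 108 —(−1)→ 107

29, 39, 51, 65, 81, 99, 107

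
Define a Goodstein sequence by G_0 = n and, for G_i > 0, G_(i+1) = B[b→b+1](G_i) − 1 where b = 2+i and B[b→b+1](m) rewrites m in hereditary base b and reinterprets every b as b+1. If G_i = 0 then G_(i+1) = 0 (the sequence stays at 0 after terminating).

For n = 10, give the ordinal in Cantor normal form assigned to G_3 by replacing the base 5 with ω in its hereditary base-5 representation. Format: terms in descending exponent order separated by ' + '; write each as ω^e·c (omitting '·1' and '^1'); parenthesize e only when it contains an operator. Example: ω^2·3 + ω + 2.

[0] 10 ≡ 2^(2 + 1) + 2 (base 2). Lift 3: 84. −1: 83.
[1] 83 ≡ 3^(3 + 1) + 2 (base 3). Lift 4: 1026. −1: 1025.
[2] 1025 ≡ 4^(4 + 1) + 1 (base 4). Lift 5: 15626. −1: 15625.
[3] 15625 ≡ 5^(5 + 1) (base 5). Lift 6: 279936. −1: 279935.

ω^(ω + 1)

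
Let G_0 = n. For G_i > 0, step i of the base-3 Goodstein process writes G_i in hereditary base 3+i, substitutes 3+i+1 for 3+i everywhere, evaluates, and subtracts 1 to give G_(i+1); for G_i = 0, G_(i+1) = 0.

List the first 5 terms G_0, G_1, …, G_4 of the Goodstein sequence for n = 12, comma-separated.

base 3: 12 = 3^2 + 3; at 4: 4^2 + 4 = 20; next = 19
base 4: 19 = 4^2 + 3; at 5: 5^2 + 3 = 28; next = 27
base 5: 27 = 5^2 + 2; at 6: 6^2 + 2 = 38; next = 37
base 6: 37 = 6^2 + 1; at 7: 7^2 + 1 = 50; next = 49

12, 19, 27, 37, 49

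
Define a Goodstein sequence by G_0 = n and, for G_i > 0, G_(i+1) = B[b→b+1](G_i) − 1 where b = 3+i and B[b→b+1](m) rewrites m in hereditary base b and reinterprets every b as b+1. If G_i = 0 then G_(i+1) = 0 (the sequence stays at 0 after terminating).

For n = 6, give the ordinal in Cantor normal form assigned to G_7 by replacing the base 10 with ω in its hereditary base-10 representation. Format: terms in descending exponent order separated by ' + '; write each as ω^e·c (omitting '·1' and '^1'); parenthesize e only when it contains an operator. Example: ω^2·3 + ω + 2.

base 3: 6 = 2·3; at 4: 2·4 = 8; next = 7
base 4: 7 = 4 + 3; at 5: 5 + 3 = 8; next = 7
base 5: 7 = 5 + 2; at 6: 6 + 2 = 8; next = 7
base 6: 7 = 6 + 1; at 7: 7 + 1 = 8; next = 7
base 7: 7 = 7; at 8: 8 = 8; next = 7
base 8: 7 = 7; at 9: 7 = 7; next = 6
base 9: 6 = 6; at 10: 6 = 6; next = 5
base 10: 5 = 5; at 11: 5 = 5; next = 4

5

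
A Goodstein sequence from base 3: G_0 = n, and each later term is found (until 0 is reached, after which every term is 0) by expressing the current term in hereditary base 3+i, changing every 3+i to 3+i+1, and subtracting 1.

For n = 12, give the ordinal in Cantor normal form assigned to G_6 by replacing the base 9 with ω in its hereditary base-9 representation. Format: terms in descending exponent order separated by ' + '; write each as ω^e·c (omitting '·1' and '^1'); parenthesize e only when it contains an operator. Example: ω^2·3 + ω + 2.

ω·7 + 6

[0] 12 ≡ 3^2 + 3 (base 3). Lift 4: 20. −1: 19.
[1] 19 ≡ 4^2 + 3 (base 4). Lift 5: 28. −1: 27.
[2] 27 ≡ 5^2 + 2 (base 5). Lift 6: 38. −1: 37.
[3] 37 ≡ 6^2 + 1 (base 6). Lift 7: 50. −1: 49.
[4] 49 ≡ 7^2 (base 7). Lift 8: 64. −1: 63.
[5] 63 ≡ 7·8 + 7 (base 8). Lift 9: 70. −1: 69.
[6] 69 ≡ 7·9 + 6 (base 9). Lift 10: 76. −1: 75.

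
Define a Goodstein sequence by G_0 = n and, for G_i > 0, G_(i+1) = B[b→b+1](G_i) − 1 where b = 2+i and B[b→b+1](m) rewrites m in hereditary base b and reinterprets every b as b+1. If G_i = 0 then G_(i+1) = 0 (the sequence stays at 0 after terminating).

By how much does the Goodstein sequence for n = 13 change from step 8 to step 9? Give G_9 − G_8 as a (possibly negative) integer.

3038428377778

[0] 13 ≡ 2^(2 + 1) + 2^2 + 1 (base 2). Lift 3: 109. −1: 108.
[1] 108 ≡ 3^(3 + 1) + 3^3 (base 3). Lift 4: 1280. −1: 1279.
[2] 1279 ≡ 4^(4 + 1) + 3·4^3 + 3·4^2 + 3·4 + 3 (base 4). Lift 5: 16093. −1: 16092.
[3] 16092 ≡ 5^(5 + 1) + 3·5^3 + 3·5^2 + 3·5 + 2 (base 5). Lift 6: 280712. −1: 280711.
[4] 280711 ≡ 6^(6 + 1) + 3·6^3 + 3·6^2 + 3·6 + 1 (base 6). Lift 7: 5765999. −1: 5765998.
[5] 5765998 ≡ 7^(7 + 1) + 3·7^3 + 3·7^2 + 3·7 (base 7). Lift 8: 134219480. −1: 134219479.
[6] 134219479 ≡ 8^(8 + 1) + 3·8^3 + 3·8^2 + 2·8 + 7 (base 8). Lift 9: 3486786856. −1: 3486786855.
[7] 3486786855 ≡ 9^(9 + 1) + 3·9^3 + 3·9^2 + 2·9 + 6 (base 9). Lift 10: 100000003326. −1: 100000003325.
[8] 100000003325 ≡ 10^(10 + 1) + 3·10^3 + 3·10^2 + 2·10 + 5 (base 10). Lift 11: 3138428381104. −1: 3138428381103.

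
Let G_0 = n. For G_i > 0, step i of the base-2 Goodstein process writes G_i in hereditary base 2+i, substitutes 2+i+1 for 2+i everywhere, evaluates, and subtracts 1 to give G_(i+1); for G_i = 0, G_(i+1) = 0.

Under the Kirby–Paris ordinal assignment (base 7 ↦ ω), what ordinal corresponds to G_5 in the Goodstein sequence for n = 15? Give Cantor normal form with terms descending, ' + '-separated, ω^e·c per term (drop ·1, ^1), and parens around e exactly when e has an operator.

ω^(ω + 1) + ω^ω

[0] 15 ≡ 2^(2 + 1) + 2^2 + 2 + 1 (base 2). Lift 3: 112. −1: 111.
[1] 111 ≡ 3^(3 + 1) + 3^3 + 3 (base 3). Lift 4: 1284. −1: 1283.
[2] 1283 ≡ 4^(4 + 1) + 4^4 + 3 (base 4). Lift 5: 18753. −1: 18752.
[3] 18752 ≡ 5^(5 + 1) + 5^5 + 2 (base 5). Lift 6: 326594. −1: 326593.
[4] 326593 ≡ 6^(6 + 1) + 6^6 + 1 (base 6). Lift 7: 6588345. −1: 6588344.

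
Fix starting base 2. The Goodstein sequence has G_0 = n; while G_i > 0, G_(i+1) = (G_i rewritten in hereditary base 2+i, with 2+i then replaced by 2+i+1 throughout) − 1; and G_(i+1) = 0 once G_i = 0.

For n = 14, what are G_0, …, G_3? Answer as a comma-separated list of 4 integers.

14, 110, 1281, 18750

base 2: 14 = 2^(2 + 1) + 2^2 + 2; at 3: 3^(3 + 1) + 3^3 + 3 = 111; next = 110
base 3: 110 = 3^(3 + 1) + 3^3 + 2; at 4: 4^(4 + 1) + 4^4 + 2 = 1282; next = 1281
base 4: 1281 = 4^(4 + 1) + 4^4 + 1; at 5: 5^(5 + 1) + 5^5 + 1 = 18751; next = 18750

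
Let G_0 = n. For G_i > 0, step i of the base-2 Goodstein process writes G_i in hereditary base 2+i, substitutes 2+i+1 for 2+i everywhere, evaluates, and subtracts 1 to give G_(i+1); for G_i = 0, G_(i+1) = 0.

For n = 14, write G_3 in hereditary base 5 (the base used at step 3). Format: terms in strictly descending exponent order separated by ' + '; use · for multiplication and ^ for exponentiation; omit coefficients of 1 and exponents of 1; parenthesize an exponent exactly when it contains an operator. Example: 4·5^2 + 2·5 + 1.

G_0=14  [base 2] 2^(2 + 1) + 2^2 + 2  →[2↦3]→  3^(3 + 1) + 3^3 + 3 = 111  −1 ⇒ G_1=110
G_1=110  [base 3] 3^(3 + 1) + 3^3 + 2  →[3↦4]→  4^(4 + 1) + 4^4 + 2 = 1282  −1 ⇒ G_2=1281
G_2=1281  [base 4] 4^(4 + 1) + 4^4 + 1  →[4↦5]→  5^(5 + 1) + 5^5 + 1 = 18751  −1 ⇒ G_3=18750
G_3=18750  [base 5] 5^(5 + 1) + 5^5  →[5↦6]→  6^(6 + 1) + 6^6 = 326592  −1 ⇒ G_4=326591

5^(5 + 1) + 5^5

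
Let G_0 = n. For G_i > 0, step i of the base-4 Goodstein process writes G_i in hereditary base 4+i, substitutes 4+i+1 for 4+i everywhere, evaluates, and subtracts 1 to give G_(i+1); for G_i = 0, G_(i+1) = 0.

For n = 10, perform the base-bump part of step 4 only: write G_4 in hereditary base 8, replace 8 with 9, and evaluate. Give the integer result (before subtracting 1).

[0] 10 ≡ 2·4 + 2 (base 4). Lift 5: 12. −1: 11.
[1] 11 ≡ 2·5 + 1 (base 5). Lift 6: 13. −1: 12.
[2] 12 ≡ 2·6 (base 6). Lift 7: 14. −1: 13.
[3] 13 ≡ 7 + 6 (base 7). Lift 8: 14. −1: 13.

14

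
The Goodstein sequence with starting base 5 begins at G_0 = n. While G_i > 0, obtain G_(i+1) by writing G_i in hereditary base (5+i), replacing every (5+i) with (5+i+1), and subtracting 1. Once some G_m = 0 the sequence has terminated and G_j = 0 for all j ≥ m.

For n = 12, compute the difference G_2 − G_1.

G_0 = 12. HB_5(12) = 2·5 + 2. Bump = 14. G_1 = 13.
G_1 = 13. HB_6(13) = 2·6 + 1. Bump = 15. G_2 = 14.

1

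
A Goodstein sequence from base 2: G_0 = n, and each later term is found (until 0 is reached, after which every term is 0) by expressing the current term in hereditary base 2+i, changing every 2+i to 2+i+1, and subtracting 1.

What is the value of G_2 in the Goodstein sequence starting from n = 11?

step 0: 11 = 2^(2 + 1) + 2 + 1; sub 3 for 2: 3^(3 + 1) + 3 + 1; = 85; G_1 = 85−1 = 84
step 1: 84 = 3^(3 + 1) + 3; sub 4 for 3: 4^(4 + 1) + 4; = 1028; G_2 = 1028−1 = 1027
step 2: 1027 = 4^(4 + 1) + 3; sub 5 for 4: 5^(5 + 1) + 3; = 15628; G_3 = 15628−1 = 15627

1027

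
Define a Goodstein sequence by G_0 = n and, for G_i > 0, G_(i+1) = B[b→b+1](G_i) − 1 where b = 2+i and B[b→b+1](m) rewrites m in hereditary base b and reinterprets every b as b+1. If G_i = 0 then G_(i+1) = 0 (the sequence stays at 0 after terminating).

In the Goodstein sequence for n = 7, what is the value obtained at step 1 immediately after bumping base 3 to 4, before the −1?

[0] 7 ≡ 2^2 + 2 + 1 (base 2). Lift 3: 31. −1: 30.
[1] 30 ≡ 3^3 + 3 (base 3). Lift 4: 260. −1: 259.

260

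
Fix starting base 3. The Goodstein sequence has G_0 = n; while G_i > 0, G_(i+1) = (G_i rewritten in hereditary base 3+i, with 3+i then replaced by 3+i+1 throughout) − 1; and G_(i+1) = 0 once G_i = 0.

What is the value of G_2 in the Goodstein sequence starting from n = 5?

5

base 3: 5 = 3 + 2; at 4: 4 + 2 = 6; next = 5
base 4: 5 = 4 + 1; at 5: 5 + 1 = 6; next = 5
base 5: 5 = 5; at 6: 6 = 6; next = 5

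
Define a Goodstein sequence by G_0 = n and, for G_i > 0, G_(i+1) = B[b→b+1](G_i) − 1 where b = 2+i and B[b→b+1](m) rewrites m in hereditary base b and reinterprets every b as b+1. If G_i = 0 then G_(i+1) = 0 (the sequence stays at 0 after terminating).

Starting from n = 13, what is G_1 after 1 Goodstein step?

108

(0) 13|_2 = 2^(2 + 1) + 2^2 + 1 ↦ 3^(3 + 1) + 3^3 + 1|_3 = 109 ⇒ 108
(1) 108|_3 = 3^(3 + 1) + 3^3 ↦ 4^(4 + 1) + 4^4|_4 = 1280 ⇒ 1279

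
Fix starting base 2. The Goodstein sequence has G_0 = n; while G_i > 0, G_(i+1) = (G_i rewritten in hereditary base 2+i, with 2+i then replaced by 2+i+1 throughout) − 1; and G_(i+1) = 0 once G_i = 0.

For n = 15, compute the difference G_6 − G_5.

144406599

step 0: 15 = 2^(2 + 1) + 2^2 + 2 + 1; sub 3 for 2: 3^(3 + 1) + 3^3 + 3 + 1; = 112; G_1 = 112−1 = 111
step 1: 111 = 3^(3 + 1) + 3^3 + 3; sub 4 for 3: 4^(4 + 1) + 4^4 + 4; = 1284; G_2 = 1284−1 = 1283
step 2: 1283 = 4^(4 + 1) + 4^4 + 3; sub 5 for 4: 5^(5 + 1) + 5^5 + 3; = 18753; G_3 = 18753−1 = 18752
step 3: 18752 = 5^(5 + 1) + 5^5 + 2; sub 6 for 5: 6^(6 + 1) + 6^6 + 2; = 326594; G_4 = 326594−1 = 326593
step 4: 326593 = 6^(6 + 1) + 6^6 + 1; sub 7 for 6: 7^(7 + 1) + 7^7 + 1; = 6588345; G_5 = 6588345−1 = 6588344
step 5: 6588344 = 7^(7 + 1) + 7^7; sub 8 for 7: 8^(8 + 1) + 8^8; = 150994944; G_6 = 150994944−1 = 150994943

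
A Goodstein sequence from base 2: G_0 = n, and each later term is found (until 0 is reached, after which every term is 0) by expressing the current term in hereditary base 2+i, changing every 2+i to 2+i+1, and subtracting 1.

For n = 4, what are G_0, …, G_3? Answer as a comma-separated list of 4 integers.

4, 26, 41, 60

G_0 = 4. HB_2(4) = 2^2. Bump = 27. G_1 = 26.
G_1 = 26. HB_3(26) = 2·3^2 + 2·3 + 2. Bump = 42. G_2 = 41.
G_2 = 41. HB_4(41) = 2·4^2 + 2·4 + 1. Bump = 61. G_3 = 60.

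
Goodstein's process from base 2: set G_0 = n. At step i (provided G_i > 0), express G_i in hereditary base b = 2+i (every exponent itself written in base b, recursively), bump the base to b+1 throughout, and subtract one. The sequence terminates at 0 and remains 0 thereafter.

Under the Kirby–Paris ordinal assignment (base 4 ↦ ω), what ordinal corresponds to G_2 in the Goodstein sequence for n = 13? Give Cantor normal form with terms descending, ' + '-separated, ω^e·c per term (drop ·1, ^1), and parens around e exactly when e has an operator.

ω^(ω + 1) + ω^3·3 + ω^2·3 + ω·3 + 3

(0) 13|_2 = 2^(2 + 1) + 2^2 + 1 ↦ 3^(3 + 1) + 3^3 + 1|_3 = 109 ⇒ 108
(1) 108|_3 = 3^(3 + 1) + 3^3 ↦ 4^(4 + 1) + 4^4|_4 = 1280 ⇒ 1279
(2) 1279|_4 = 4^(4 + 1) + 3·4^3 + 3·4^2 + 3·4 + 3 ↦ 5^(5 + 1) + 3·5^3 + 3·5^2 + 3·5 + 3|_5 = 16093 ⇒ 16092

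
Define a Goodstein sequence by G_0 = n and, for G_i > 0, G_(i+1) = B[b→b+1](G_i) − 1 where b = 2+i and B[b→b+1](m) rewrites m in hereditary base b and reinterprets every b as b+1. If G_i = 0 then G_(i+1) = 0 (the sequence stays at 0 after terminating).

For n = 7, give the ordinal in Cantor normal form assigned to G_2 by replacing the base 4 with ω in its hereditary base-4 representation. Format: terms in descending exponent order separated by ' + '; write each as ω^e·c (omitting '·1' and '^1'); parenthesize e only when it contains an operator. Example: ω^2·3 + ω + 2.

ω^ω + 3

base 2: 7 = 2^2 + 2 + 1; at 3: 3^3 + 3 + 1 = 31; next = 30
base 3: 30 = 3^3 + 3; at 4: 4^4 + 4 = 260; next = 259
base 4: 259 = 4^4 + 3; at 5: 5^5 + 3 = 3128; next = 3127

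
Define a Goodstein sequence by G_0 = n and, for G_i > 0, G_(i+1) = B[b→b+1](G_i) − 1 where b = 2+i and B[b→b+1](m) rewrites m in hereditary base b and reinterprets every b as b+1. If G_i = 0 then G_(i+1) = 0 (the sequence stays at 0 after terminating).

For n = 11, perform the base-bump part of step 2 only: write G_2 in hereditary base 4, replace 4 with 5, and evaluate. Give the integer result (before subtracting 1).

(0) 11|_2 = 2^(2 + 1) + 2 + 1 ↦ 3^(3 + 1) + 3 + 1|_3 = 85 ⇒ 84
(1) 84|_3 = 3^(3 + 1) + 3 ↦ 4^(4 + 1) + 4|_4 = 1028 ⇒ 1027

15628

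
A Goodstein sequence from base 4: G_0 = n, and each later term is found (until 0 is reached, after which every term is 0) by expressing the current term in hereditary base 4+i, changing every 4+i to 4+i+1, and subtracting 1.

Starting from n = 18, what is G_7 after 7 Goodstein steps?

68

G_0 = 18. HB_4(18) = 4^2 + 2. Bump = 27. G_1 = 26.
G_1 = 26. HB_5(26) = 5^2 + 1. Bump = 37. G_2 = 36.
G_2 = 36. HB_6(36) = 6^2. Bump = 49. G_3 = 48.
G_3 = 48. HB_7(48) = 6·7 + 6. Bump = 54. G_4 = 53.
G_4 = 53. HB_8(53) = 6·8 + 5. Bump = 59. G_5 = 58.
G_5 = 58. HB_9(58) = 6·9 + 4. Bump = 64. G_6 = 63.
G_6 = 63. HB_10(63) = 6·10 + 3. Bump = 69. G_7 = 68.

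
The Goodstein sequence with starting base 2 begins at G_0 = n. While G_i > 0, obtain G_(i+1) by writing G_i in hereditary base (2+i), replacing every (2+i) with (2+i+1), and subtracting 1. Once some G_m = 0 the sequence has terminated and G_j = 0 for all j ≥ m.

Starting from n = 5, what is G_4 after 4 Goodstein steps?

775

i=0: 5 = 2^2 + 1 (b=2); 2→3: 3^3 + 1 = 28; 28−1 = 27
i=1: 27 = 3^3 (b=3); 3→4: 4^4 = 256; 256−1 = 255
i=2: 255 = 3·4^3 + 3·4^2 + 3·4 + 3 (b=4); 4→5: 3·5^3 + 3·5^2 + 3·5 + 3 = 468; 468−1 = 467
i=3: 467 = 3·5^3 + 3·5^2 + 3·5 + 2 (b=5); 5→6: 3·6^3 + 3·6^2 + 3·6 + 2 = 776; 776−1 = 775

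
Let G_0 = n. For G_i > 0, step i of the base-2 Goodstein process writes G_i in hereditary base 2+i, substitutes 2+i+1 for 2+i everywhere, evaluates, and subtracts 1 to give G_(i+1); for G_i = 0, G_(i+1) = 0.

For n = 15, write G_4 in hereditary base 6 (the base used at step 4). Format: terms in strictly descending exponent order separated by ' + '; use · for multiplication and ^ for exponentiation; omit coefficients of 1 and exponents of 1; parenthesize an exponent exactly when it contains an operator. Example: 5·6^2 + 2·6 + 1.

6^(6 + 1) + 6^6 + 1

base 2: 15 = 2^(2 + 1) + 2^2 + 2 + 1; at 3: 3^(3 + 1) + 3^3 + 3 + 1 = 112; next = 111
base 3: 111 = 3^(3 + 1) + 3^3 + 3; at 4: 4^(4 + 1) + 4^4 + 4 = 1284; next = 1283
base 4: 1283 = 4^(4 + 1) + 4^4 + 3; at 5: 5^(5 + 1) + 5^5 + 3 = 18753; next = 18752
base 5: 18752 = 5^(5 + 1) + 5^5 + 2; at 6: 6^(6 + 1) + 6^6 + 2 = 326594; next = 326593
base 6: 326593 = 6^(6 + 1) + 6^6 + 1; at 7: 7^(7 + 1) + 7^7 + 1 = 6588345; next = 6588344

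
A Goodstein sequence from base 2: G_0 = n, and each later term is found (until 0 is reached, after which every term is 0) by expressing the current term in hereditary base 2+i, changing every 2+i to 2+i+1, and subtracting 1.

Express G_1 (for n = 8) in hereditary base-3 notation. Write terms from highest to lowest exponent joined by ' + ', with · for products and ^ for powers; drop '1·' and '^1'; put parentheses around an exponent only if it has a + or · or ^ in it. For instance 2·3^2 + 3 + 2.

G_0=8  [base 2] 2^(2 + 1)  →[2↦3]→  3^(3 + 1) = 81  −1 ⇒ G_1=80
G_1=80  [base 3] 2·3^3 + 2·3^2 + 2·3 + 2  →[3↦4]→  2·4^4 + 2·4^2 + 2·4 + 2 = 554  −1 ⇒ G_2=553

2·3^3 + 2·3^2 + 2·3 + 2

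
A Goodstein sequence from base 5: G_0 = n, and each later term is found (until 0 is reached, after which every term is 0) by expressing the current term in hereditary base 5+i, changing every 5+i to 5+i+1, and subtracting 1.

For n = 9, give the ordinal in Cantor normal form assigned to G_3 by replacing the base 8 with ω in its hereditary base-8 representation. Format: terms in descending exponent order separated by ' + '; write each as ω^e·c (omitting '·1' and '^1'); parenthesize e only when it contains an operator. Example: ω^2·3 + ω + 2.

G_0=9  [base 5] 5 + 4  →[5↦6]→  6 + 4 = 10  −1 ⇒ G_1=9
G_1=9  [base 6] 6 + 3  →[6↦7]→  7 + 3 = 10  −1 ⇒ G_2=9
G_2=9  [base 7] 7 + 2  →[7↦8]→  8 + 2 = 10  −1 ⇒ G_3=9
G_3=9  [base 8] 8 + 1  →[8↦9]→  9 + 1 = 10  −1 ⇒ G_4=9

ω + 1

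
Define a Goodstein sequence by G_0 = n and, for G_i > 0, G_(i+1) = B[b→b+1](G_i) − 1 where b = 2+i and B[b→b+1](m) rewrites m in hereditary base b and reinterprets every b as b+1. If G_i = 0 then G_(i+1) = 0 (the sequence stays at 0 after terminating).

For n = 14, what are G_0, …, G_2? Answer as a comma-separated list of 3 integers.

14, 110, 1281

14 —HB2→ 2^(2 + 1) + 2^2 + 2 —bump→ 3^(3 + 1) + 3^3 + 3 = 111 —(−1)→ 110
110 —HB3→ 3^(3 + 1) + 3^3 + 2 —bump→ 4^(4 + 1) + 4^4 + 2 = 1282 —(−1)→ 1281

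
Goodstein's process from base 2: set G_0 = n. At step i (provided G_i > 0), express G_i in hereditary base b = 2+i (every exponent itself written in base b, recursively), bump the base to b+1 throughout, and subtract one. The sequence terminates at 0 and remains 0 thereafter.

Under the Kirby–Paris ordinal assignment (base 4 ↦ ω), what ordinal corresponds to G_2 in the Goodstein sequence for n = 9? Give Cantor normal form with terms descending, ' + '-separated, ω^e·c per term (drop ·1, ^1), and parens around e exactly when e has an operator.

ω^ω·3 + ω^3·3 + ω^2·3 + ω·3 + 3

(0) 9|_2 = 2^(2 + 1) + 1 ↦ 3^(3 + 1) + 1|_3 = 82 ⇒ 81
(1) 81|_3 = 3^(3 + 1) ↦ 4^(4 + 1)|_4 = 1024 ⇒ 1023
(2) 1023|_4 = 3·4^4 + 3·4^3 + 3·4^2 + 3·4 + 3 ↦ 3·5^5 + 3·5^3 + 3·5^2 + 3·5 + 3|_5 = 9843 ⇒ 9842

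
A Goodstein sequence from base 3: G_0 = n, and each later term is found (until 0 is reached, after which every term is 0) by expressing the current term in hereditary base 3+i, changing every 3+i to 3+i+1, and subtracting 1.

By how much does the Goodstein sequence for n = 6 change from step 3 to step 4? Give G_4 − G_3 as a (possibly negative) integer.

0

(0) 6|_3 = 2·3 ↦ 2·4|_4 = 8 ⇒ 7
(1) 7|_4 = 4 + 3 ↦ 5 + 3|_5 = 8 ⇒ 7
(2) 7|_5 = 5 + 2 ↦ 6 + 2|_6 = 8 ⇒ 7
(3) 7|_6 = 6 + 1 ↦ 7 + 1|_7 = 8 ⇒ 7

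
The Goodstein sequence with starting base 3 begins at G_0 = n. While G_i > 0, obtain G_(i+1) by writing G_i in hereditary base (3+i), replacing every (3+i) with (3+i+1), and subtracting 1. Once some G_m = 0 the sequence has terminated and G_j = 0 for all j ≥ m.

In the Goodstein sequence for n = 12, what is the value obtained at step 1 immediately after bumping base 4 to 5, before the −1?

28

[0] 12 ≡ 3^2 + 3 (base 3). Lift 4: 20. −1: 19.
[1] 19 ≡ 4^2 + 3 (base 4). Lift 5: 28. −1: 27.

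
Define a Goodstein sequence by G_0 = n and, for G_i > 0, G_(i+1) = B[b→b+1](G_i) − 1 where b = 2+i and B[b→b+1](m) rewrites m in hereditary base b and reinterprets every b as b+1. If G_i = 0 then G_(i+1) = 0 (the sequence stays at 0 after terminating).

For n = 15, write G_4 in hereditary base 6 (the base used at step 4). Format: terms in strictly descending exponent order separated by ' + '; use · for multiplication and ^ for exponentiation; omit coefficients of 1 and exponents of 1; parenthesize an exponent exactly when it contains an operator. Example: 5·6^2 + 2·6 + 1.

step 0: 15 = 2^(2 + 1) + 2^2 + 2 + 1; sub 3 for 2: 3^(3 + 1) + 3^3 + 3 + 1; = 112; G_1 = 112−1 = 111
step 1: 111 = 3^(3 + 1) + 3^3 + 3; sub 4 for 3: 4^(4 + 1) + 4^4 + 4; = 1284; G_2 = 1284−1 = 1283
step 2: 1283 = 4^(4 + 1) + 4^4 + 3; sub 5 for 4: 5^(5 + 1) + 5^5 + 3; = 18753; G_3 = 18753−1 = 18752
step 3: 18752 = 5^(5 + 1) + 5^5 + 2; sub 6 for 5: 6^(6 + 1) + 6^6 + 2; = 326594; G_4 = 326594−1 = 326593

6^(6 + 1) + 6^6 + 1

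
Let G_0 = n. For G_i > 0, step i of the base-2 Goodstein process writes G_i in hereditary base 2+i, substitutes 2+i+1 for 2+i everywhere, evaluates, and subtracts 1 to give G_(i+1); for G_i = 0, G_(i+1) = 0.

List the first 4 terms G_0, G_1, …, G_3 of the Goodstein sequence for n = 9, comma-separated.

step 0: 9 = 2^(2 + 1) + 1; sub 3 for 2: 3^(3 + 1) + 1; = 82; G_1 = 82−1 = 81
step 1: 81 = 3^(3 + 1); sub 4 for 3: 4^(4 + 1); = 1024; G_2 = 1024−1 = 1023
step 2: 1023 = 3·4^4 + 3·4^3 + 3·4^2 + 3·4 + 3; sub 5 for 4: 3·5^5 + 3·5^3 + 3·5^2 + 3·5 + 3; = 9843; G_3 = 9843−1 = 9842

9, 81, 1023, 9842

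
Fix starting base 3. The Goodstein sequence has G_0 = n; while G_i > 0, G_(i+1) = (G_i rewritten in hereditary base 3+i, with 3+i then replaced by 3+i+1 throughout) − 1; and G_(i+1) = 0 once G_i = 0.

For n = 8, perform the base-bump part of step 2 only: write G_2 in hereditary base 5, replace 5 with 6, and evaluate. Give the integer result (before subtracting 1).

12

i=0: 8 = 2·3 + 2 (b=3); 3→4: 2·4 + 2 = 10; 10−1 = 9
i=1: 9 = 2·4 + 1 (b=4); 4→5: 2·5 + 1 = 11; 11−1 = 10
i=2: 10 = 2·5 (b=5); 5→6: 2·6 = 12; 12−1 = 11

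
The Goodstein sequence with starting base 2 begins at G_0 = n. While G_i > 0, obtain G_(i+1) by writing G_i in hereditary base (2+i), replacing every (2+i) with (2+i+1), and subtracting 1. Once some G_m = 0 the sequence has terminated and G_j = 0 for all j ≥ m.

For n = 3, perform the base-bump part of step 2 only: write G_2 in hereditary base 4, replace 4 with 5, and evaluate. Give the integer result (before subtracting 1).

G_0 = 3. HB_2(3) = 2 + 1. Bump = 4. G_1 = 3.
G_1 = 3. HB_3(3) = 3. Bump = 4. G_2 = 3.
G_2 = 3. HB_4(3) = 3. Bump = 3. G_3 = 2.

3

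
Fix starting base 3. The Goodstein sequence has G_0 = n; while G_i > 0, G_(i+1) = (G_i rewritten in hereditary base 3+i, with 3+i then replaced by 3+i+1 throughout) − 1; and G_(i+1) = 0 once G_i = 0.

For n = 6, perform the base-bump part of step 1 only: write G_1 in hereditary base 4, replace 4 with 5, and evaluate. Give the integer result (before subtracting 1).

(0) 6|_3 = 2·3 ↦ 2·4|_4 = 8 ⇒ 7
(1) 7|_4 = 4 + 3 ↦ 5 + 3|_5 = 8 ⇒ 7

8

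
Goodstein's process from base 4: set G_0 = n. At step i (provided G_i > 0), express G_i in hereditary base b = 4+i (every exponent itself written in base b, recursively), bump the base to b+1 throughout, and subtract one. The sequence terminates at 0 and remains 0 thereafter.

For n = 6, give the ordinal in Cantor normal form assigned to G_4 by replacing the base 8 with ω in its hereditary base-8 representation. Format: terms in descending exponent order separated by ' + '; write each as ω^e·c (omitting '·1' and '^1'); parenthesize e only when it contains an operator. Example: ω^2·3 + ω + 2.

5

G_0 = 6. HB_4(6) = 4 + 2. Bump = 7. G_1 = 6.
G_1 = 6. HB_5(6) = 5 + 1. Bump = 7. G_2 = 6.
G_2 = 6. HB_6(6) = 6. Bump = 7. G_3 = 6.
G_3 = 6. HB_7(6) = 6. Bump = 6. G_4 = 5.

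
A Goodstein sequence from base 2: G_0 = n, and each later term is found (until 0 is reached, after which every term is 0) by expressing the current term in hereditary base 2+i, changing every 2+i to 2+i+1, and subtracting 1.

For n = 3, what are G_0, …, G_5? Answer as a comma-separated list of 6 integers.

i=0: 3 = 2 + 1 (b=2); 2→3: 3 + 1 = 4; 4−1 = 3
i=1: 3 = 3 (b=3); 3→4: 4 = 4; 4−1 = 3
i=2: 3 = 3 (b=4); 4→5: 3 = 3; 3−1 = 2
i=3: 2 = 2 (b=5); 5→6: 2 = 2; 2−1 = 1
i=4: 1 = 1 (b=6); 6→7: 1 = 1; 1−1 = 0

3, 3, 3, 2, 1, 0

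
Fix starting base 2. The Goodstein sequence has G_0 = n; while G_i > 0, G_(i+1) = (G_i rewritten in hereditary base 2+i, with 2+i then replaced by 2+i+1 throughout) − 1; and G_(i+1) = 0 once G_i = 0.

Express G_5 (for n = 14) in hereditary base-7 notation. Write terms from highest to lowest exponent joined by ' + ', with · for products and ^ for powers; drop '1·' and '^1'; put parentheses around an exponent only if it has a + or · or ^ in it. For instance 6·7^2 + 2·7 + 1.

G_0=14  [base 2] 2^(2 + 1) + 2^2 + 2  →[2↦3]→  3^(3 + 1) + 3^3 + 3 = 111  −1 ⇒ G_1=110
G_1=110  [base 3] 3^(3 + 1) + 3^3 + 2  →[3↦4]→  4^(4 + 1) + 4^4 + 2 = 1282  −1 ⇒ G_2=1281
G_2=1281  [base 4] 4^(4 + 1) + 4^4 + 1  →[4↦5]→  5^(5 + 1) + 5^5 + 1 = 18751  −1 ⇒ G_3=18750
G_3=18750  [base 5] 5^(5 + 1) + 5^5  →[5↦6]→  6^(6 + 1) + 6^6 = 326592  −1 ⇒ G_4=326591
G_4=326591  [base 6] 6^(6 + 1) + 5·6^5 + 5·6^4 + 5·6^3 + 5·6^2 + 5·6 + 5  →[6↦7]→  7^(7 + 1) + 5·7^5 + 5·7^4 + 5·7^3 + 5·7^2 + 5·7 + 5 = 5862841  −1 ⇒ G_5=5862840

7^(7 + 1) + 5·7^5 + 5·7^4 + 5·7^3 + 5·7^2 + 5·7 + 4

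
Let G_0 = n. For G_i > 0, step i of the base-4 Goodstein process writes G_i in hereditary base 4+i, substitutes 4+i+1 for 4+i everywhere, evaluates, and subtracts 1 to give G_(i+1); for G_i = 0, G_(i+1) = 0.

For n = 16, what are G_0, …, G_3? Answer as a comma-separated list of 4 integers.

16 —HB4→ 4^2 —bump→ 5^2 = 25 —(−1)→ 24
24 —HB5→ 4·5 + 4 —bump→ 4·6 + 4 = 28 —(−1)→ 27
27 —HB6→ 4·6 + 3 —bump→ 4·7 + 3 = 31 —(−1)→ 30

16, 24, 27, 30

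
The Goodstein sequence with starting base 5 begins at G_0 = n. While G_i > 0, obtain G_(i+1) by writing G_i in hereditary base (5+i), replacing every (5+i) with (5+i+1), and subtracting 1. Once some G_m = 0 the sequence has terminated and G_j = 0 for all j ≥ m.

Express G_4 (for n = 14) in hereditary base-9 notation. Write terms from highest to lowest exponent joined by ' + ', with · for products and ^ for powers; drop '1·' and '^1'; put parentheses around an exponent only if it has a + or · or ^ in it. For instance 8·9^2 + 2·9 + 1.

2·9

14 —HB5→ 2·5 + 4 —bump→ 2·6 + 4 = 16 —(−1)→ 15
15 —HB6→ 2·6 + 3 —bump→ 2·7 + 3 = 17 —(−1)→ 16
16 —HB7→ 2·7 + 2 —bump→ 2·8 + 2 = 18 —(−1)→ 17
17 —HB8→ 2·8 + 1 —bump→ 2·9 + 1 = 19 —(−1)→ 18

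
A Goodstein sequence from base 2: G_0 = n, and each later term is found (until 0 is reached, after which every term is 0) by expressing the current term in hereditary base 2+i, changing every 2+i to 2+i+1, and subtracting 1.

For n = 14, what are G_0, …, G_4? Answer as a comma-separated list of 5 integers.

14, 110, 1281, 18750, 326591

G_0 = 14. HB_2(14) = 2^(2 + 1) + 2^2 + 2. Bump = 111. G_1 = 110.
G_1 = 110. HB_3(110) = 3^(3 + 1) + 3^3 + 2. Bump = 1282. G_2 = 1281.
G_2 = 1281. HB_4(1281) = 4^(4 + 1) + 4^4 + 1. Bump = 18751. G_3 = 18750.
G_3 = 18750. HB_5(18750) = 5^(5 + 1) + 5^5. Bump = 326592. G_4 = 326591.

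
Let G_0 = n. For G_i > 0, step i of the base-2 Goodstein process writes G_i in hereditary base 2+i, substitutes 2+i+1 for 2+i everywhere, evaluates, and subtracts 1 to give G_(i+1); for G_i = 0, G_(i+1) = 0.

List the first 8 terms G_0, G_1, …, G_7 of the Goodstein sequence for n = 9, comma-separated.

step 0: 9 = 2^(2 + 1) + 1; sub 3 for 2: 3^(3 + 1) + 1; = 82; G_1 = 82−1 = 81
step 1: 81 = 3^(3 + 1); sub 4 for 3: 4^(4 + 1); = 1024; G_2 = 1024−1 = 1023
step 2: 1023 = 3·4^4 + 3·4^3 + 3·4^2 + 3·4 + 3; sub 5 for 4: 3·5^5 + 3·5^3 + 3·5^2 + 3·5 + 3; = 9843; G_3 = 9843−1 = 9842
step 3: 9842 = 3·5^5 + 3·5^3 + 3·5^2 + 3·5 + 2; sub 6 for 5: 3·6^6 + 3·6^3 + 3·6^2 + 3·6 + 2; = 140744; G_4 = 140744−1 = 140743
step 4: 140743 = 3·6^6 + 3·6^3 + 3·6^2 + 3·6 + 1; sub 7 for 6: 3·7^7 + 3·7^3 + 3·7^2 + 3·7 + 1; = 2471827; G_5 = 2471827−1 = 2471826
step 5: 2471826 = 3·7^7 + 3·7^3 + 3·7^2 + 3·7; sub 8 for 7: 3·8^8 + 3·8^3 + 3·8^2 + 3·8; = 50333400; G_6 = 50333400−1 = 50333399
step 6: 50333399 = 3·8^8 + 3·8^3 + 3·8^2 + 2·8 + 7; sub 9 for 8: 3·9^9 + 3·9^3 + 3·9^2 + 2·9 + 7; = 1162263922; G_7 = 1162263922−1 = 1162263921

9, 81, 1023, 9842, 140743, 2471826, 50333399, 1162263921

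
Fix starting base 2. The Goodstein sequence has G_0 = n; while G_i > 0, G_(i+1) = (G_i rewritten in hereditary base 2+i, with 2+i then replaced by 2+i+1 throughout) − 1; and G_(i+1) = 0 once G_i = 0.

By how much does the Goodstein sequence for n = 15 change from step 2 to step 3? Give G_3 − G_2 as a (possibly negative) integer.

(0) 15|_2 = 2^(2 + 1) + 2^2 + 2 + 1 ↦ 3^(3 + 1) + 3^3 + 3 + 1|_3 = 112 ⇒ 111
(1) 111|_3 = 3^(3 + 1) + 3^3 + 3 ↦ 4^(4 + 1) + 4^4 + 4|_4 = 1284 ⇒ 1283
(2) 1283|_4 = 4^(4 + 1) + 4^4 + 3 ↦ 5^(5 + 1) + 5^5 + 3|_5 = 18753 ⇒ 18752

17469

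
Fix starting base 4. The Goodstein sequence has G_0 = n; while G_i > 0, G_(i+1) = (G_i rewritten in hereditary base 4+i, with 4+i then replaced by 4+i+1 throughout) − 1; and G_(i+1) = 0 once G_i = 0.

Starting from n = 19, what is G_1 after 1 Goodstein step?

19 —HB4→ 4^2 + 3 —bump→ 5^2 + 3 = 28 —(−1)→ 27
27 —HB5→ 5^2 + 2 —bump→ 6^2 + 2 = 38 —(−1)→ 37

27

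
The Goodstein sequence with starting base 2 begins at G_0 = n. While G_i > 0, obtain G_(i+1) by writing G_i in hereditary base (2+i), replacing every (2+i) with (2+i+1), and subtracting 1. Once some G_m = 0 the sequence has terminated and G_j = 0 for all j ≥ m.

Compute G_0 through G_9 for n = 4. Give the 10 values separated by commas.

4, 26, 41, 60, 83, 109, 139, 173, 211, 253

G_0=4  [base 2] 2^2  →[2↦3]→  3^3 = 27  −1 ⇒ G_1=26
G_1=26  [base 3] 2·3^2 + 2·3 + 2  →[3↦4]→  2·4^2 + 2·4 + 2 = 42  −1 ⇒ G_2=41
G_2=41  [base 4] 2·4^2 + 2·4 + 1  →[4↦5]→  2·5^2 + 2·5 + 1 = 61  −1 ⇒ G_3=60
G_3=60  [base 5] 2·5^2 + 2·5  →[5↦6]→  2·6^2 + 2·6 = 84  −1 ⇒ G_4=83
G_4=83  [base 6] 2·6^2 + 6 + 5  →[6↦7]→  2·7^2 + 7 + 5 = 110  −1 ⇒ G_5=109
G_5=109  [base 7] 2·7^2 + 7 + 4  →[7↦8]→  2·8^2 + 8 + 4 = 140  −1 ⇒ G_6=139
G_6=139  [base 8] 2·8^2 + 8 + 3  →[8↦9]→  2·9^2 + 9 + 3 = 174  −1 ⇒ G_7=173
G_7=173  [base 9] 2·9^2 + 9 + 2  →[9↦10]→  2·10^2 + 10 + 2 = 212  −1 ⇒ G_8=211
G_8=211  [base 10] 2·10^2 + 10 + 1  →[10↦11]→  2·11^2 + 11 + 1 = 254  −1 ⇒ G_9=253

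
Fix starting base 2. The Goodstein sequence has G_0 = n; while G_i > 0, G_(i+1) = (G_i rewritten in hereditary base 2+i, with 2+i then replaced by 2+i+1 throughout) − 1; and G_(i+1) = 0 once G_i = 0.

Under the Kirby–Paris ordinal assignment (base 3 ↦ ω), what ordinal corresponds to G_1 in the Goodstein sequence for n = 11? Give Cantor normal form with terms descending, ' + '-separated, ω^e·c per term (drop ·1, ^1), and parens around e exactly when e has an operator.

step 0: 11 = 2^(2 + 1) + 2 + 1; sub 3 for 2: 3^(3 + 1) + 3 + 1; = 85; G_1 = 85−1 = 84
step 1: 84 = 3^(3 + 1) + 3; sub 4 for 3: 4^(4 + 1) + 4; = 1028; G_2 = 1028−1 = 1027

ω^(ω + 1) + ω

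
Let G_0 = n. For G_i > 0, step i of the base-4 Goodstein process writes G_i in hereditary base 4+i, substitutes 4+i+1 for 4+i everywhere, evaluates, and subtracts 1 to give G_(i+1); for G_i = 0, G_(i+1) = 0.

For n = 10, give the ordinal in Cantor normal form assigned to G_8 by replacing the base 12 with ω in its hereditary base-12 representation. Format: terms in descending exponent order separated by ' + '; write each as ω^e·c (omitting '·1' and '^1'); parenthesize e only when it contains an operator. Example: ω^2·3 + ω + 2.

[0] 10 ≡ 2·4 + 2 (base 4). Lift 5: 12. −1: 11.
[1] 11 ≡ 2·5 + 1 (base 5). Lift 6: 13. −1: 12.
[2] 12 ≡ 2·6 (base 6). Lift 7: 14. −1: 13.
[3] 13 ≡ 7 + 6 (base 7). Lift 8: 14. −1: 13.
[4] 13 ≡ 8 + 5 (base 8). Lift 9: 14. −1: 13.
[5] 13 ≡ 9 + 4 (base 9). Lift 10: 14. −1: 13.
[6] 13 ≡ 10 + 3 (base 10). Lift 11: 14. −1: 13.
[7] 13 ≡ 11 + 2 (base 11). Lift 12: 14. −1: 13.

ω + 1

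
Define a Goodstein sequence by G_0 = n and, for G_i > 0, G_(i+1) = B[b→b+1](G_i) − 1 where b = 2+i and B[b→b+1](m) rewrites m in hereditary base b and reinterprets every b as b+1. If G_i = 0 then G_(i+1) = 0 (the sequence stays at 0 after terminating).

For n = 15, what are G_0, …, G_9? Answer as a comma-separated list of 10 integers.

15, 111, 1283, 18752, 326593, 6588344, 150994943, 3524450280, 100077777775, 3138578427934

i=0: 15 = 2^(2 + 1) + 2^2 + 2 + 1 (b=2); 2→3: 3^(3 + 1) + 3^3 + 3 + 1 = 112; 112−1 = 111
i=1: 111 = 3^(3 + 1) + 3^3 + 3 (b=3); 3→4: 4^(4 + 1) + 4^4 + 4 = 1284; 1284−1 = 1283
i=2: 1283 = 4^(4 + 1) + 4^4 + 3 (b=4); 4→5: 5^(5 + 1) + 5^5 + 3 = 18753; 18753−1 = 18752
i=3: 18752 = 5^(5 + 1) + 5^5 + 2 (b=5); 5→6: 6^(6 + 1) + 6^6 + 2 = 326594; 326594−1 = 326593
i=4: 326593 = 6^(6 + 1) + 6^6 + 1 (b=6); 6→7: 7^(7 + 1) + 7^7 + 1 = 6588345; 6588345−1 = 6588344
i=5: 6588344 = 7^(7 + 1) + 7^7 (b=7); 7→8: 8^(8 + 1) + 8^8 = 150994944; 150994944−1 = 150994943
i=6: 150994943 = 8^(8 + 1) + 7·8^7 + 7·8^6 + 7·8^5 + 7·8^4 + 7·8^3 + 7·8^2 + 7·8 + 7 (b=8); 8→9: 9^(9 + 1) + 7·9^7 + 7·9^6 + 7·9^5 + 7·9^4 + 7·9^3 + 7·9^2 + 7·9 + 7 = 3524450281; 3524450281−1 = 3524450280
i=7: 3524450280 = 9^(9 + 1) + 7·9^7 + 7·9^6 + 7·9^5 + 7·9^4 + 7·9^3 + 7·9^2 + 7·9 + 6 (b=9); 9→10: 10^(10 + 1) + 7·10^7 + 7·10^6 + 7·10^5 + 7·10^4 + 7·10^3 + 7·10^2 + 7·10 + 6 = 100077777776; 100077777776−1 = 100077777775
i=8: 100077777775 = 10^(10 + 1) + 7·10^7 + 7·10^6 + 7·10^5 + 7·10^4 + 7·10^3 + 7·10^2 + 7·10 + 5 (b=10); 10→11: 11^(11 + 1) + 7·11^7 + 7·11^6 + 7·11^5 + 7·11^4 + 7·11^3 + 7·11^2 + 7·11 + 5 = 3138578427935; 3138578427935−1 = 3138578427934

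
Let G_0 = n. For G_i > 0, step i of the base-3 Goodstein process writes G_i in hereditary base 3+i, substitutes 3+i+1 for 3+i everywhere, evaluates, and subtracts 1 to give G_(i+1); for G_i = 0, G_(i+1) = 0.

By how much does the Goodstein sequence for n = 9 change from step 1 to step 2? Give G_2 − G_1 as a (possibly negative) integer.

(0) 9|_3 = 3^2 ↦ 4^2|_4 = 16 ⇒ 15
(1) 15|_4 = 3·4 + 3 ↦ 3·5 + 3|_5 = 18 ⇒ 17

2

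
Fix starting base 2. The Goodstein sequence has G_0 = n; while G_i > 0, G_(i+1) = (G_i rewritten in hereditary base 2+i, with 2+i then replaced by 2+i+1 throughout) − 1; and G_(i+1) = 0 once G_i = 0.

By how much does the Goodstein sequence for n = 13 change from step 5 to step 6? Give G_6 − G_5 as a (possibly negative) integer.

128453481

G_0=13  [base 2] 2^(2 + 1) + 2^2 + 1  →[2↦3]→  3^(3 + 1) + 3^3 + 1 = 109  −1 ⇒ G_1=108
G_1=108  [base 3] 3^(3 + 1) + 3^3  →[3↦4]→  4^(4 + 1) + 4^4 = 1280  −1 ⇒ G_2=1279
G_2=1279  [base 4] 4^(4 + 1) + 3·4^3 + 3·4^2 + 3·4 + 3  →[4↦5]→  5^(5 + 1) + 3·5^3 + 3·5^2 + 3·5 + 3 = 16093  −1 ⇒ G_3=16092
G_3=16092  [base 5] 5^(5 + 1) + 3·5^3 + 3·5^2 + 3·5 + 2  →[5↦6]→  6^(6 + 1) + 3·6^3 + 3·6^2 + 3·6 + 2 = 280712  −1 ⇒ G_4=280711
G_4=280711  [base 6] 6^(6 + 1) + 3·6^3 + 3·6^2 + 3·6 + 1  →[6↦7]→  7^(7 + 1) + 3·7^3 + 3·7^2 + 3·7 + 1 = 5765999  −1 ⇒ G_5=5765998
G_5=5765998  [base 7] 7^(7 + 1) + 3·7^3 + 3·7^2 + 3·7  →[7↦8]→  8^(8 + 1) + 3·8^3 + 3·8^2 + 3·8 = 134219480  −1 ⇒ G_6=134219479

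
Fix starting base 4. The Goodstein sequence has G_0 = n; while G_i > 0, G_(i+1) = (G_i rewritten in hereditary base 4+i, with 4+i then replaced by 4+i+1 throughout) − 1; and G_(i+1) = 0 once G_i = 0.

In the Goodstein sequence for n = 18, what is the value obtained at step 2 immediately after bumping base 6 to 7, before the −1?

G_0=18  [base 4] 4^2 + 2  →[4↦5]→  5^2 + 2 = 27  −1 ⇒ G_1=26
G_1=26  [base 5] 5^2 + 1  →[5↦6]→  6^2 + 1 = 37  −1 ⇒ G_2=36
G_2=36  [base 6] 6^2  →[6↦7]→  7^2 = 49  −1 ⇒ G_3=48

49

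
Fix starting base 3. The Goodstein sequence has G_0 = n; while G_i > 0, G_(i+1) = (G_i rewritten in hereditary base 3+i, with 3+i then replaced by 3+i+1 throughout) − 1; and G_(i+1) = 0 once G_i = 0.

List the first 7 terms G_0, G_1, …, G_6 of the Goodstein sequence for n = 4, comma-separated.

step 0: 4 = 3 + 1; sub 4 for 3: 4 + 1; = 5; G_1 = 5−1 = 4
step 1: 4 = 4; sub 5 for 4: 5; = 5; G_2 = 5−1 = 4
step 2: 4 = 4; sub 6 for 5: 4; = 4; G_3 = 4−1 = 3
step 3: 3 = 3; sub 7 for 6: 3; = 3; G_4 = 3−1 = 2
step 4: 2 = 2; sub 8 for 7: 2; = 2; G_5 = 2−1 = 1
step 5: 1 = 1; sub 9 for 8: 1; = 1; G_6 = 1−1 = 0

4, 4, 4, 3, 2, 1, 0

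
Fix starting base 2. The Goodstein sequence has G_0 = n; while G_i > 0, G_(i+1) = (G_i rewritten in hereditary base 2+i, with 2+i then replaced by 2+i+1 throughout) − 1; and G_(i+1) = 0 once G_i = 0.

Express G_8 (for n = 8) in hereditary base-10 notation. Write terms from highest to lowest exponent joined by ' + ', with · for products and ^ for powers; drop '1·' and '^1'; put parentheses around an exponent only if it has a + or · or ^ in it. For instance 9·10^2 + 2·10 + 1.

base 2: 8 = 2^(2 + 1); at 3: 3^(3 + 1) = 81; next = 80
base 3: 80 = 2·3^3 + 2·3^2 + 2·3 + 2; at 4: 2·4^4 + 2·4^2 + 2·4 + 2 = 554; next = 553
base 4: 553 = 2·4^4 + 2·4^2 + 2·4 + 1; at 5: 2·5^5 + 2·5^2 + 2·5 + 1 = 6311; next = 6310
base 5: 6310 = 2·5^5 + 2·5^2 + 2·5; at 6: 2·6^6 + 2·6^2 + 2·6 = 93396; next = 93395
base 6: 93395 = 2·6^6 + 2·6^2 + 6 + 5; at 7: 2·7^7 + 2·7^2 + 7 + 5 = 1647196; next = 1647195
base 7: 1647195 = 2·7^7 + 2·7^2 + 7 + 4; at 8: 2·8^8 + 2·8^2 + 8 + 4 = 33554572; next = 33554571
base 8: 33554571 = 2·8^8 + 2·8^2 + 8 + 3; at 9: 2·9^9 + 2·9^2 + 9 + 3 = 774841152; next = 774841151
base 9: 774841151 = 2·9^9 + 2·9^2 + 9 + 2; at 10: 2·10^10 + 2·10^2 + 10 + 2 = 20000000212; next = 20000000211

2·10^10 + 2·10^2 + 10 + 1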